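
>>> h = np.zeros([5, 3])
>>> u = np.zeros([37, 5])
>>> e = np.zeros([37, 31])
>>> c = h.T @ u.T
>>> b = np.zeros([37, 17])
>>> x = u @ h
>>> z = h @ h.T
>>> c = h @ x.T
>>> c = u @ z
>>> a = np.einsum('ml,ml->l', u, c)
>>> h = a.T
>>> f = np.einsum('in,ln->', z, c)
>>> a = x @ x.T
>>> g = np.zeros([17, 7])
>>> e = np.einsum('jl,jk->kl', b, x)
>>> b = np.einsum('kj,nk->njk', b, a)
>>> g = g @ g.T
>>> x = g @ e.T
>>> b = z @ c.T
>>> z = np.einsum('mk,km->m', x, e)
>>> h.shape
(5,)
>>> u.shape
(37, 5)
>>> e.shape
(3, 17)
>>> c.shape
(37, 5)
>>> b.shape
(5, 37)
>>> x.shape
(17, 3)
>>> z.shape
(17,)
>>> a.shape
(37, 37)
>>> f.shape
()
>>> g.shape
(17, 17)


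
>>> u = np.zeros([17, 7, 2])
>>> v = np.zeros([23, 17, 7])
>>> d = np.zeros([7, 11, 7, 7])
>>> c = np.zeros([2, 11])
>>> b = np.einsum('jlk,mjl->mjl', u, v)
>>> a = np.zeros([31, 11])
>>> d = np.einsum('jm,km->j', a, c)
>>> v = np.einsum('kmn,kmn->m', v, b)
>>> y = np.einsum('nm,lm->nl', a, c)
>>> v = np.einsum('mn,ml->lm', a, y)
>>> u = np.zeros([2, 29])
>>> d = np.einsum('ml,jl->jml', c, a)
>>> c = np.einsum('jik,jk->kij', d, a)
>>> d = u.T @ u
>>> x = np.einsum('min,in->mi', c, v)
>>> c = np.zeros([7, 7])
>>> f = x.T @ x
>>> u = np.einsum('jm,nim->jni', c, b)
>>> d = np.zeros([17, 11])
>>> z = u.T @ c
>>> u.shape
(7, 23, 17)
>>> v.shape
(2, 31)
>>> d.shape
(17, 11)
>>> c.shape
(7, 7)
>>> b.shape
(23, 17, 7)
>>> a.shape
(31, 11)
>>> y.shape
(31, 2)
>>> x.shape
(11, 2)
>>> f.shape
(2, 2)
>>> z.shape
(17, 23, 7)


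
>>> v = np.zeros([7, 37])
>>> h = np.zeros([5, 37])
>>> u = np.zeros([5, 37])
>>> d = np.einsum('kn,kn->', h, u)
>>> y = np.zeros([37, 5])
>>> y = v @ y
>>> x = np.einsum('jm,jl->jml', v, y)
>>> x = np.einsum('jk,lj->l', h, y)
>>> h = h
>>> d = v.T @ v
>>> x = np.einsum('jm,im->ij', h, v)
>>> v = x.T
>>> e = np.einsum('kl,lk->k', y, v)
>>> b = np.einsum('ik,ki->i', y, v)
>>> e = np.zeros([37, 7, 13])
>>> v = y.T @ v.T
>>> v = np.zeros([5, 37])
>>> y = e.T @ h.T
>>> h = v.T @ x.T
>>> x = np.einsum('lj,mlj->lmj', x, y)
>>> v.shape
(5, 37)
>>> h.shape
(37, 7)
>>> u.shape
(5, 37)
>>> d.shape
(37, 37)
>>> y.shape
(13, 7, 5)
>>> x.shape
(7, 13, 5)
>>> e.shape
(37, 7, 13)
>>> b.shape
(7,)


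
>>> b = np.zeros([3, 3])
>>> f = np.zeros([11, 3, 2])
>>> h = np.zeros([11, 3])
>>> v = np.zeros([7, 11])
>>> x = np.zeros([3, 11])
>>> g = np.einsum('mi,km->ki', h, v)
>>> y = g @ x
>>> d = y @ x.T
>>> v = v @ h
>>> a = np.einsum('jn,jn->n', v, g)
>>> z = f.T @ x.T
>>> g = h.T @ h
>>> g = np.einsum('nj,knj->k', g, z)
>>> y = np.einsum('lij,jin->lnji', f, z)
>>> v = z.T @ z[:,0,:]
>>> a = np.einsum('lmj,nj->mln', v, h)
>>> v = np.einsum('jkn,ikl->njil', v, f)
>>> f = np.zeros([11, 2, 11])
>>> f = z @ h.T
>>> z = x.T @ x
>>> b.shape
(3, 3)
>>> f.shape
(2, 3, 11)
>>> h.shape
(11, 3)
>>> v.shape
(3, 3, 11, 2)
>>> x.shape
(3, 11)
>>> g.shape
(2,)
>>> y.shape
(11, 3, 2, 3)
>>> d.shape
(7, 3)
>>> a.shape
(3, 3, 11)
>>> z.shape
(11, 11)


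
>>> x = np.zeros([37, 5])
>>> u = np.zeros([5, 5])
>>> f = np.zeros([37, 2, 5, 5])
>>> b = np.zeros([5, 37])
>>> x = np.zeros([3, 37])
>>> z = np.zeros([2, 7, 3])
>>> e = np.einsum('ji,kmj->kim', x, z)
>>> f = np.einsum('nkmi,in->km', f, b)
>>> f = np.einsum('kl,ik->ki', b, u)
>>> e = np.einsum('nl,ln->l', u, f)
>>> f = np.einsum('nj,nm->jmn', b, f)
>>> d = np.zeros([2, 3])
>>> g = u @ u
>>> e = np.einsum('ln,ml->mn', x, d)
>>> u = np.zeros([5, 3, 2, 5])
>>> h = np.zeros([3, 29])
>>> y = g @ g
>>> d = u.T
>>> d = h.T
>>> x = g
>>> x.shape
(5, 5)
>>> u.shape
(5, 3, 2, 5)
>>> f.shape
(37, 5, 5)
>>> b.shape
(5, 37)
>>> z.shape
(2, 7, 3)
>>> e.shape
(2, 37)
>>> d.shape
(29, 3)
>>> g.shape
(5, 5)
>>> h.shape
(3, 29)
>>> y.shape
(5, 5)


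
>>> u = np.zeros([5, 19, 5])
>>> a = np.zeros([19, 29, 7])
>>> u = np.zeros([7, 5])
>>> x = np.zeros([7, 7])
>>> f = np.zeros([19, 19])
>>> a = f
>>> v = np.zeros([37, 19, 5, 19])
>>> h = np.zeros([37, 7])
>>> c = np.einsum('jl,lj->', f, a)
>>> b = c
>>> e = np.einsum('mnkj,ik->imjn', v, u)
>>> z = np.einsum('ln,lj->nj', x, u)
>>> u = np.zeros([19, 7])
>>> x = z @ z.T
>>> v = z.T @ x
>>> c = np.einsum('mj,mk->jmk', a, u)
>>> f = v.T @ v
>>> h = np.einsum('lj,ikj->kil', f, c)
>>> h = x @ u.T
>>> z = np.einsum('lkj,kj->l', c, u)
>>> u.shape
(19, 7)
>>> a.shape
(19, 19)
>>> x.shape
(7, 7)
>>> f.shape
(7, 7)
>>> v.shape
(5, 7)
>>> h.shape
(7, 19)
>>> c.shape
(19, 19, 7)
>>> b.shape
()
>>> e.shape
(7, 37, 19, 19)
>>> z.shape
(19,)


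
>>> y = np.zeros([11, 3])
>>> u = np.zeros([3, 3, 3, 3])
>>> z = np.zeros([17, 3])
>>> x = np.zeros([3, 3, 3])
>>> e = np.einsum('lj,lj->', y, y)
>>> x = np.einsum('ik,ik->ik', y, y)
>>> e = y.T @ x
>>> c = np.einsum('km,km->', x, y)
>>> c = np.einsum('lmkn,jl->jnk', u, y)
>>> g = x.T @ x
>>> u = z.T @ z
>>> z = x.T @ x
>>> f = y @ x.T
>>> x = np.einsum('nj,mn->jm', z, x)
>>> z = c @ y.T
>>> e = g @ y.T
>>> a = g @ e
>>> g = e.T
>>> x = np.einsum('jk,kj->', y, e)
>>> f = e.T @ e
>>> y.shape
(11, 3)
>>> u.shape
(3, 3)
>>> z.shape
(11, 3, 11)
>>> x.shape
()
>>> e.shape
(3, 11)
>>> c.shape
(11, 3, 3)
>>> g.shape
(11, 3)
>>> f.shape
(11, 11)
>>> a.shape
(3, 11)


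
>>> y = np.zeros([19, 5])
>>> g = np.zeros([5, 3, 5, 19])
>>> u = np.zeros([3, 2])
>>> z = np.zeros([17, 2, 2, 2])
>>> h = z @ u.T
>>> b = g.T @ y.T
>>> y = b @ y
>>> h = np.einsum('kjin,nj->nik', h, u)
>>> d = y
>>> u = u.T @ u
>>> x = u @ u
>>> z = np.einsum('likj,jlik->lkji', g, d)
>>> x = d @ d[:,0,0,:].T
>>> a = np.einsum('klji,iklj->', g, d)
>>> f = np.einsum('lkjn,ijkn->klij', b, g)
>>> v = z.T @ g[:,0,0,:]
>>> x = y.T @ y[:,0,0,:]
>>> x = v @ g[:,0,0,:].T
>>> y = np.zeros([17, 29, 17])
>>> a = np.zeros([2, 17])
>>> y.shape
(17, 29, 17)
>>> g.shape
(5, 3, 5, 19)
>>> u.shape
(2, 2)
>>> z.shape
(5, 5, 19, 3)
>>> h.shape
(3, 2, 17)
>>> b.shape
(19, 5, 3, 19)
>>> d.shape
(19, 5, 3, 5)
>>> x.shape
(3, 19, 5, 5)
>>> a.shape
(2, 17)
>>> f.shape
(5, 19, 5, 3)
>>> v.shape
(3, 19, 5, 19)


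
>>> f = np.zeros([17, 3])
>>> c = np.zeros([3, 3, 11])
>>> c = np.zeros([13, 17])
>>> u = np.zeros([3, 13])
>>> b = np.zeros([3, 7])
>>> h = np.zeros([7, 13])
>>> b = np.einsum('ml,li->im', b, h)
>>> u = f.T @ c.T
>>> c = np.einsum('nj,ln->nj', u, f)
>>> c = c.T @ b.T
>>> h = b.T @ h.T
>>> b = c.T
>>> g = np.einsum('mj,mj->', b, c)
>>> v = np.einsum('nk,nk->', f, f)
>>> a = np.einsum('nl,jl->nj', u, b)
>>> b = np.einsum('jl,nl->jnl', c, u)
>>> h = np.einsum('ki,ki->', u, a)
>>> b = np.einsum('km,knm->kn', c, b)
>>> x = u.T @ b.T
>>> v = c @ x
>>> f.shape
(17, 3)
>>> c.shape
(13, 13)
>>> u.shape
(3, 13)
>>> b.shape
(13, 3)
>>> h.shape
()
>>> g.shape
()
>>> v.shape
(13, 13)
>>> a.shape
(3, 13)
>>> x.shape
(13, 13)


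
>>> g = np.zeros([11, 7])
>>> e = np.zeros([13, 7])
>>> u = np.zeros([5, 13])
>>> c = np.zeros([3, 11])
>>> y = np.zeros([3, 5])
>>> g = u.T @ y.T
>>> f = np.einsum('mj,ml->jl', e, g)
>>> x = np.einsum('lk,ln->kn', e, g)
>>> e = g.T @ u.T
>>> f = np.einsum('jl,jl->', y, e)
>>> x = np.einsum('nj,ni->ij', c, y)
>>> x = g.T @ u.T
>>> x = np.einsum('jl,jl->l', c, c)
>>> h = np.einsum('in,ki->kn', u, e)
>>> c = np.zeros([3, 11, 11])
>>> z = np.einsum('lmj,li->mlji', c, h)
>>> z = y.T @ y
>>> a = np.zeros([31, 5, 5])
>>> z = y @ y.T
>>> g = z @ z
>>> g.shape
(3, 3)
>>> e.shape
(3, 5)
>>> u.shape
(5, 13)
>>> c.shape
(3, 11, 11)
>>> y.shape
(3, 5)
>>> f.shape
()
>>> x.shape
(11,)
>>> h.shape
(3, 13)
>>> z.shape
(3, 3)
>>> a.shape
(31, 5, 5)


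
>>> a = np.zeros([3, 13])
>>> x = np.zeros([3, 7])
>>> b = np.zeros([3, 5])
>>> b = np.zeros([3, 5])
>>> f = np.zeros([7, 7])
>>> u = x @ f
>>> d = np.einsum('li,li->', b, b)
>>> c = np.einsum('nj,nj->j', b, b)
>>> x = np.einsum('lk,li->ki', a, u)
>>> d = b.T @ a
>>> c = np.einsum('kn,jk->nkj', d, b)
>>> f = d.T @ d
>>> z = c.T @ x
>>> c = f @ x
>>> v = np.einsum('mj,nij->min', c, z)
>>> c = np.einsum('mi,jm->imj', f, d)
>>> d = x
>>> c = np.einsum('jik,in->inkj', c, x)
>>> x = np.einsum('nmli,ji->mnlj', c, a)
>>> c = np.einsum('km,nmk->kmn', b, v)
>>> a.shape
(3, 13)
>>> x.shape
(7, 13, 5, 3)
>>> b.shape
(3, 5)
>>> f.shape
(13, 13)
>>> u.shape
(3, 7)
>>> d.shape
(13, 7)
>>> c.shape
(3, 5, 13)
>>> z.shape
(3, 5, 7)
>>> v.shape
(13, 5, 3)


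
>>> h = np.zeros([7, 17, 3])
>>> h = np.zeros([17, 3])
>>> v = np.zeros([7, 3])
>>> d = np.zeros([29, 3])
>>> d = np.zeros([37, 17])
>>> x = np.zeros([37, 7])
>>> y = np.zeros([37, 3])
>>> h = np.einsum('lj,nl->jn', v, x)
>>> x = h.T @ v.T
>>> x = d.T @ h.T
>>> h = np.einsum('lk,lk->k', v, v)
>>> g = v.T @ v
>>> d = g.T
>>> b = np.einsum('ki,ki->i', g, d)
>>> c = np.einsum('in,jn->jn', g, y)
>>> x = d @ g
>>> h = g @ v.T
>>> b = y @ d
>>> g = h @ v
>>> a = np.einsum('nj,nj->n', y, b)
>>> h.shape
(3, 7)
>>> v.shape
(7, 3)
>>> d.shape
(3, 3)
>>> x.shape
(3, 3)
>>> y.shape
(37, 3)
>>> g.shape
(3, 3)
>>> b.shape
(37, 3)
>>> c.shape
(37, 3)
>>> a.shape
(37,)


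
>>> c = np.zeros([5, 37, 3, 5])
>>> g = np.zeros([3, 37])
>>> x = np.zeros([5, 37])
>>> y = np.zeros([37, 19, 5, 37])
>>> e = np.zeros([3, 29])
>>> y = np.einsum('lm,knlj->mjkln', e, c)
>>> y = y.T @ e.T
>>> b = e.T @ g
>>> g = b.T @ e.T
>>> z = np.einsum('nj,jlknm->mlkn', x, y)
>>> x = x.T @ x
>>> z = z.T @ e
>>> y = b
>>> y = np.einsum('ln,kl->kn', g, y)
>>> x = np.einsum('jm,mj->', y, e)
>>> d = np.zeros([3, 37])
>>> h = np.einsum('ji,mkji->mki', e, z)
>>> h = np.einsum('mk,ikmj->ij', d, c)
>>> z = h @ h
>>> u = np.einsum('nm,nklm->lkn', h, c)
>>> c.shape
(5, 37, 3, 5)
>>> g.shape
(37, 3)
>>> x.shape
()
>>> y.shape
(29, 3)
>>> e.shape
(3, 29)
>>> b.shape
(29, 37)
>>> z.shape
(5, 5)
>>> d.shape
(3, 37)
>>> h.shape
(5, 5)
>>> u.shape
(3, 37, 5)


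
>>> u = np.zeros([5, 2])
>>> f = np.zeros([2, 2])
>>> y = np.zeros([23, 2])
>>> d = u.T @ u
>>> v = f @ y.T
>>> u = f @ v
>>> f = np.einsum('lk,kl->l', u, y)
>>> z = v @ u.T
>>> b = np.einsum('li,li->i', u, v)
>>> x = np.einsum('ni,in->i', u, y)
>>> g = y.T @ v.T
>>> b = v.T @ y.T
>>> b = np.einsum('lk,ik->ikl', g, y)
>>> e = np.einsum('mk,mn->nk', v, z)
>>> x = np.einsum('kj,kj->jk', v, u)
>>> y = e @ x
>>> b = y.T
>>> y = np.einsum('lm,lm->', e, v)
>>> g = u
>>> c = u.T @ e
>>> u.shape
(2, 23)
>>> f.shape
(2,)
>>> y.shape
()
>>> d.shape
(2, 2)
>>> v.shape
(2, 23)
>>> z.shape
(2, 2)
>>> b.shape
(2, 2)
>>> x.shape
(23, 2)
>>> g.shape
(2, 23)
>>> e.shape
(2, 23)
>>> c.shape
(23, 23)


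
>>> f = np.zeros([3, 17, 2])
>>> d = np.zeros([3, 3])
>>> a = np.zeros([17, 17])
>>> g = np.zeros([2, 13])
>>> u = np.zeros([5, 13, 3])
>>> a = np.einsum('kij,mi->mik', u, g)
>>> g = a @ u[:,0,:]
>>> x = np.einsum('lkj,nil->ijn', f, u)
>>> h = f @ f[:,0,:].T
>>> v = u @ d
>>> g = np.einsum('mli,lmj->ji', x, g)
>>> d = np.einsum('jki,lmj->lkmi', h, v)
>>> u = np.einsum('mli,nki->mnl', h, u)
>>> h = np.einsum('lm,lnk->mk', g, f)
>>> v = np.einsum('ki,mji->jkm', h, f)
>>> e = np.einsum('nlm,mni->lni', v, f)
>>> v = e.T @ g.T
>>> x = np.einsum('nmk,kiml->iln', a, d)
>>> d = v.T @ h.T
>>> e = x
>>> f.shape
(3, 17, 2)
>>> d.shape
(3, 17, 5)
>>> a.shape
(2, 13, 5)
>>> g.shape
(3, 5)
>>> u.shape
(3, 5, 17)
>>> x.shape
(17, 3, 2)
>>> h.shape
(5, 2)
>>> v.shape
(2, 17, 3)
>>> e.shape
(17, 3, 2)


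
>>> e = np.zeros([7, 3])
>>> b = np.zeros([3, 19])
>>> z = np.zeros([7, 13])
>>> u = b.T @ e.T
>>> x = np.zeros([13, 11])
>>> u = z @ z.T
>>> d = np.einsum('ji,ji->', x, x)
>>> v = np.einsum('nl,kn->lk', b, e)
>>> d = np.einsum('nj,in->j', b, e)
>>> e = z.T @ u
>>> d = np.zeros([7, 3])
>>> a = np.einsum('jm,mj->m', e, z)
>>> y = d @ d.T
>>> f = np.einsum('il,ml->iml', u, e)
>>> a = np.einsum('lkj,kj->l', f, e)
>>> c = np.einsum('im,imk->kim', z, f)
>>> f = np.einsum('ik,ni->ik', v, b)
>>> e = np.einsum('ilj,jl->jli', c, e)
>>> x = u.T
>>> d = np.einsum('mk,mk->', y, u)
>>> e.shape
(13, 7, 7)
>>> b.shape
(3, 19)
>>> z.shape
(7, 13)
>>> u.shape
(7, 7)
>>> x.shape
(7, 7)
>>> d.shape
()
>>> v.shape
(19, 7)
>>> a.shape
(7,)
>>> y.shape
(7, 7)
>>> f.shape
(19, 7)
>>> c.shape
(7, 7, 13)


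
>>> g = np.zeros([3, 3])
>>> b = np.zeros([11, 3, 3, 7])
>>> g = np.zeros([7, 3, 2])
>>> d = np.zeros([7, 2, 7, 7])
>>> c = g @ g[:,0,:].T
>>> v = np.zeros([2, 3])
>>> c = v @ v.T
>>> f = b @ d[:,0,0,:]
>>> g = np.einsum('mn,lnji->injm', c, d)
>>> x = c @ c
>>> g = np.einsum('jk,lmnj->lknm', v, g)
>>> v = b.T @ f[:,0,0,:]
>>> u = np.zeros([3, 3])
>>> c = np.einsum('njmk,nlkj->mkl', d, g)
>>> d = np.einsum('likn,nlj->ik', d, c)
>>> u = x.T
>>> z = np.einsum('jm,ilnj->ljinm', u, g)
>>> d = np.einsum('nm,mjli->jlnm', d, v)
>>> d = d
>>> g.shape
(7, 3, 7, 2)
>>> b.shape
(11, 3, 3, 7)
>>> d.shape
(3, 3, 2, 7)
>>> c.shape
(7, 7, 3)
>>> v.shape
(7, 3, 3, 7)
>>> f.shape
(11, 3, 3, 7)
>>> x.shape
(2, 2)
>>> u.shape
(2, 2)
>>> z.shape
(3, 2, 7, 7, 2)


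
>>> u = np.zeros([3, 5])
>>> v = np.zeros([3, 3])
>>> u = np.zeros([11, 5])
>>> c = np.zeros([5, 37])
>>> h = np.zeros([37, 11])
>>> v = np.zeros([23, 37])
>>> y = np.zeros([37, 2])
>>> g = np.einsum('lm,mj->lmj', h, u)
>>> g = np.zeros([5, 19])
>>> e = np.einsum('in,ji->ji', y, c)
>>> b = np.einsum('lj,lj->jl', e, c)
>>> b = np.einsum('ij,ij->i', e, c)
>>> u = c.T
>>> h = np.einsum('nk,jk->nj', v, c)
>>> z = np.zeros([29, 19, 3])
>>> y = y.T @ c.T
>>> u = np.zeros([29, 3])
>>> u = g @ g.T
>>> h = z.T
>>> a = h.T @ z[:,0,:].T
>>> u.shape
(5, 5)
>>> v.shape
(23, 37)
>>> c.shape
(5, 37)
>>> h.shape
(3, 19, 29)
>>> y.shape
(2, 5)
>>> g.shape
(5, 19)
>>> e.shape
(5, 37)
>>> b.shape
(5,)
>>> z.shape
(29, 19, 3)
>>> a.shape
(29, 19, 29)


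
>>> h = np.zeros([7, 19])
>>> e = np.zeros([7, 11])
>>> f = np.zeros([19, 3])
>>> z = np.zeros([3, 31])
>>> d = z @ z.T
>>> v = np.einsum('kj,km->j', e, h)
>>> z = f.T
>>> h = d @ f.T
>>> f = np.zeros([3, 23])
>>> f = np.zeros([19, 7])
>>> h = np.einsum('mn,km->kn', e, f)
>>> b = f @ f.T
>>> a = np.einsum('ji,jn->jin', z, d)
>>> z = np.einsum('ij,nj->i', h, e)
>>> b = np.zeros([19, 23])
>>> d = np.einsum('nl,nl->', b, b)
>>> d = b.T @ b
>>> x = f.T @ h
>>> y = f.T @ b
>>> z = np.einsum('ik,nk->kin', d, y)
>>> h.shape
(19, 11)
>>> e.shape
(7, 11)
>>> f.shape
(19, 7)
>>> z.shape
(23, 23, 7)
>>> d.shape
(23, 23)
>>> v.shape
(11,)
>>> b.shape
(19, 23)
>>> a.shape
(3, 19, 3)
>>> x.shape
(7, 11)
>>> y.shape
(7, 23)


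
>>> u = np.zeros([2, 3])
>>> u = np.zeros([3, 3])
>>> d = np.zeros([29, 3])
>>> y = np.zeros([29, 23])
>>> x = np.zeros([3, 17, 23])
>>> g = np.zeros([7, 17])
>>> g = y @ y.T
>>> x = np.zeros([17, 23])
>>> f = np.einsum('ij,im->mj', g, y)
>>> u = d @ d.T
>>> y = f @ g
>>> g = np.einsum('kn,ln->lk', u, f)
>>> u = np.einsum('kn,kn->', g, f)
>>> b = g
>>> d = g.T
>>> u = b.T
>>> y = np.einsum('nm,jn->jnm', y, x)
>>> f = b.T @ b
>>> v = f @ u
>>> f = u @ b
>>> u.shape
(29, 23)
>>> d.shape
(29, 23)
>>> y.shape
(17, 23, 29)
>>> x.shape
(17, 23)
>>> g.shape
(23, 29)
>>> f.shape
(29, 29)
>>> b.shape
(23, 29)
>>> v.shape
(29, 23)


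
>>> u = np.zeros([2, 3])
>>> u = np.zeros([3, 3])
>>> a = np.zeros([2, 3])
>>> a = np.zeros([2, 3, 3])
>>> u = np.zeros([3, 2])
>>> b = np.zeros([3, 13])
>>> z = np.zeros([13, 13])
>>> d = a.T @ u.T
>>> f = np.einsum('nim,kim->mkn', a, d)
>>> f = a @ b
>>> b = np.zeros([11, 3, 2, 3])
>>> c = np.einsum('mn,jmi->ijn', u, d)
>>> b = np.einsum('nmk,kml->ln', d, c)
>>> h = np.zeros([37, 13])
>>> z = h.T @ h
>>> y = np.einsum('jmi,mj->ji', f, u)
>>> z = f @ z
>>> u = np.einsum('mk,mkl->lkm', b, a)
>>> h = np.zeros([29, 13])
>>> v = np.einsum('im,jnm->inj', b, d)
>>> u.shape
(3, 3, 2)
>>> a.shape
(2, 3, 3)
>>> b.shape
(2, 3)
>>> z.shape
(2, 3, 13)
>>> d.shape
(3, 3, 3)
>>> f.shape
(2, 3, 13)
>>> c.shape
(3, 3, 2)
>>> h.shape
(29, 13)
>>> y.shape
(2, 13)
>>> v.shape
(2, 3, 3)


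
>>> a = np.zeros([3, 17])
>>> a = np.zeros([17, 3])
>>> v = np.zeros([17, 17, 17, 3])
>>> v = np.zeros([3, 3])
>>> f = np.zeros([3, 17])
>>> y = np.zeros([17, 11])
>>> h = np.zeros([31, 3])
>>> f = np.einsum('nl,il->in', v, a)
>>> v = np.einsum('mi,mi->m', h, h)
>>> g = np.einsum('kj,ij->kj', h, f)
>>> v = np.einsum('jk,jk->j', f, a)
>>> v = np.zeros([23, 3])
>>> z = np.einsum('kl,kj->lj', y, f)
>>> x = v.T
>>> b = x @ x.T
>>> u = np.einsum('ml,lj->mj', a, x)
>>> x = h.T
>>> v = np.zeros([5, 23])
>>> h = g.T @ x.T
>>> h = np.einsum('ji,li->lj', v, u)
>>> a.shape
(17, 3)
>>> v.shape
(5, 23)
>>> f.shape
(17, 3)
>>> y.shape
(17, 11)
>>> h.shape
(17, 5)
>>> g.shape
(31, 3)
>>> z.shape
(11, 3)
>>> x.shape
(3, 31)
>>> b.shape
(3, 3)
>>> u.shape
(17, 23)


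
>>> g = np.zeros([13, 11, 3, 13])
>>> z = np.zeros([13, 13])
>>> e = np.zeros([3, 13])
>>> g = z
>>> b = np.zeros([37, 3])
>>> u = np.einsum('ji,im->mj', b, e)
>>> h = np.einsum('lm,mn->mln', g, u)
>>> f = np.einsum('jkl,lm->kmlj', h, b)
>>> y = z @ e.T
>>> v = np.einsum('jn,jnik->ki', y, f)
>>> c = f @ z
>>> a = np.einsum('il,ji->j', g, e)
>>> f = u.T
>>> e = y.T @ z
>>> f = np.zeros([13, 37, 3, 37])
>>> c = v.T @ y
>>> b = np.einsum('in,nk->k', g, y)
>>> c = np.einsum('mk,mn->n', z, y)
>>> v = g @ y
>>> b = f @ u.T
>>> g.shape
(13, 13)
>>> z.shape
(13, 13)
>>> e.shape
(3, 13)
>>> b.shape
(13, 37, 3, 13)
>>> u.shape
(13, 37)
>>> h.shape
(13, 13, 37)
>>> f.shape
(13, 37, 3, 37)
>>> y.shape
(13, 3)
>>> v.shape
(13, 3)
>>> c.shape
(3,)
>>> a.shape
(3,)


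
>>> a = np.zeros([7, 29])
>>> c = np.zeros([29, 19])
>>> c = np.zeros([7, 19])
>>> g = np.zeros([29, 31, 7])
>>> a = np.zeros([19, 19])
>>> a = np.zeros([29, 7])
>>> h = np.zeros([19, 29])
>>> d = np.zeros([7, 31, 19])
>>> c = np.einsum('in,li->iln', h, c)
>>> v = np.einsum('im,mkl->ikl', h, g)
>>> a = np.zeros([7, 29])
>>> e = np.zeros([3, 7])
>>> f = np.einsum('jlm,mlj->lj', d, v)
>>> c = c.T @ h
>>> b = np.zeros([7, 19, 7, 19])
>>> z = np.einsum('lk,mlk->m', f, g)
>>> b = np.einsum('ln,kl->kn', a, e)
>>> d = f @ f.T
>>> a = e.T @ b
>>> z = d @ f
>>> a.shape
(7, 29)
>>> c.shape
(29, 7, 29)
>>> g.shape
(29, 31, 7)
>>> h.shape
(19, 29)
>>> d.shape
(31, 31)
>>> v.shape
(19, 31, 7)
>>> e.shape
(3, 7)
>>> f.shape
(31, 7)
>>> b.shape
(3, 29)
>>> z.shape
(31, 7)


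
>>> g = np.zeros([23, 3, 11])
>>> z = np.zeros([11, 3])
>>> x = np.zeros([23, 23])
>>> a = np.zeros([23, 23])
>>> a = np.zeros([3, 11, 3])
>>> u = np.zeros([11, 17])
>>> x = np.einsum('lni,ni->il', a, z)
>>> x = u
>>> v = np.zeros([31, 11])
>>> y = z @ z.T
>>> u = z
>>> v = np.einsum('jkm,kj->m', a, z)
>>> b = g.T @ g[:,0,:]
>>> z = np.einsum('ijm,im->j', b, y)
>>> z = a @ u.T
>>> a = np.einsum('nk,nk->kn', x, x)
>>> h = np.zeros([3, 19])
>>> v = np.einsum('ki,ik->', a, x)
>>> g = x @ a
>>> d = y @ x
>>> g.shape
(11, 11)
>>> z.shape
(3, 11, 11)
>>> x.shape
(11, 17)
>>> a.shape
(17, 11)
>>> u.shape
(11, 3)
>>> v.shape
()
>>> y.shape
(11, 11)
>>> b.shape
(11, 3, 11)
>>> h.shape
(3, 19)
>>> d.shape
(11, 17)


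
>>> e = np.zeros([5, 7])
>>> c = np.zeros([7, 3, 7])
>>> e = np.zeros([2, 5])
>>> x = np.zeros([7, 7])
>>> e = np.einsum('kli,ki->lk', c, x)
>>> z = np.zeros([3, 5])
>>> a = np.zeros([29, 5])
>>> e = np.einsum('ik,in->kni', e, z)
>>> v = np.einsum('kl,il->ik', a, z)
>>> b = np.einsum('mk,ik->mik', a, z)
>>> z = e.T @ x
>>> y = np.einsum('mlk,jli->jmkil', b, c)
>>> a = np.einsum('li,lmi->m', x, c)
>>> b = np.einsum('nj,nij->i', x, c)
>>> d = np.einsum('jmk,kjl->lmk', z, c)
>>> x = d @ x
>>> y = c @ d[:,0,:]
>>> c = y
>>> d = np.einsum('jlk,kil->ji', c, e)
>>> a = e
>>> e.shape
(7, 5, 3)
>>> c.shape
(7, 3, 7)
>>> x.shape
(7, 5, 7)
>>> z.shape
(3, 5, 7)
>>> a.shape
(7, 5, 3)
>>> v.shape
(3, 29)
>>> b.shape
(3,)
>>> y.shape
(7, 3, 7)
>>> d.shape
(7, 5)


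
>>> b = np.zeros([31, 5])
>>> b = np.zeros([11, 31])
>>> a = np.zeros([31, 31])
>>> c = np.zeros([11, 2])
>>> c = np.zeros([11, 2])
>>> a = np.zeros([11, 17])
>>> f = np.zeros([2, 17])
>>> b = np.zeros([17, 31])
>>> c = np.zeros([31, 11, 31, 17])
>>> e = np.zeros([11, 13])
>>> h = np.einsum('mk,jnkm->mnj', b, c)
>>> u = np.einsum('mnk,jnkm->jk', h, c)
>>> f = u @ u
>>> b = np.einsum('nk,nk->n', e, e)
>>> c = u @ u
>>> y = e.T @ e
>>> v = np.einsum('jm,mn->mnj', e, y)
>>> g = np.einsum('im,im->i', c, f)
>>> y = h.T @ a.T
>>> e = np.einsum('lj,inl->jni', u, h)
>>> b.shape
(11,)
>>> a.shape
(11, 17)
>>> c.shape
(31, 31)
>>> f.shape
(31, 31)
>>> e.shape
(31, 11, 17)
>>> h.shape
(17, 11, 31)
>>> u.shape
(31, 31)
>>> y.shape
(31, 11, 11)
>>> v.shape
(13, 13, 11)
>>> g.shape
(31,)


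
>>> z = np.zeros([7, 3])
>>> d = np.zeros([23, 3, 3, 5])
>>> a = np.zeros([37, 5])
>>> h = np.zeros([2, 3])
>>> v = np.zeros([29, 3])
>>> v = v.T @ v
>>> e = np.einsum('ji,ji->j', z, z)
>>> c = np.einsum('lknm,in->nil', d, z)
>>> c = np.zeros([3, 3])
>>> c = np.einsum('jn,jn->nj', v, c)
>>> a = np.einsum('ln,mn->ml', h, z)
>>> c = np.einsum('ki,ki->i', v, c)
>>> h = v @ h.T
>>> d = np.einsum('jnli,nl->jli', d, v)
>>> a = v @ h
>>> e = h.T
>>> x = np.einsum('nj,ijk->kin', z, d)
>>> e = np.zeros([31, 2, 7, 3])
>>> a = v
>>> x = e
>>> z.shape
(7, 3)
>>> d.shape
(23, 3, 5)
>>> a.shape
(3, 3)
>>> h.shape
(3, 2)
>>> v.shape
(3, 3)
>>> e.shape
(31, 2, 7, 3)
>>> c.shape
(3,)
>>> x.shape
(31, 2, 7, 3)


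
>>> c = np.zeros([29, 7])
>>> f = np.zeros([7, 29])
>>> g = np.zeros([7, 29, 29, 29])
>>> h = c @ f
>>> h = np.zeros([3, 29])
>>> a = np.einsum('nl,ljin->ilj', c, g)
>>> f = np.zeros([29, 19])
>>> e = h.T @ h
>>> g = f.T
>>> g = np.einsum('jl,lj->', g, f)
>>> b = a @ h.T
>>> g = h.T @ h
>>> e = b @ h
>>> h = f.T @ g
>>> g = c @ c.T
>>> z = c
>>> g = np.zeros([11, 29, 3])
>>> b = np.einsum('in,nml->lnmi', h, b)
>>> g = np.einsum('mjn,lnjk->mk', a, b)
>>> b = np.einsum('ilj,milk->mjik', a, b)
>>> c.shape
(29, 7)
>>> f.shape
(29, 19)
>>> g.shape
(29, 19)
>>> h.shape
(19, 29)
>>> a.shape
(29, 7, 29)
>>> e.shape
(29, 7, 29)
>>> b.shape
(3, 29, 29, 19)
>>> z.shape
(29, 7)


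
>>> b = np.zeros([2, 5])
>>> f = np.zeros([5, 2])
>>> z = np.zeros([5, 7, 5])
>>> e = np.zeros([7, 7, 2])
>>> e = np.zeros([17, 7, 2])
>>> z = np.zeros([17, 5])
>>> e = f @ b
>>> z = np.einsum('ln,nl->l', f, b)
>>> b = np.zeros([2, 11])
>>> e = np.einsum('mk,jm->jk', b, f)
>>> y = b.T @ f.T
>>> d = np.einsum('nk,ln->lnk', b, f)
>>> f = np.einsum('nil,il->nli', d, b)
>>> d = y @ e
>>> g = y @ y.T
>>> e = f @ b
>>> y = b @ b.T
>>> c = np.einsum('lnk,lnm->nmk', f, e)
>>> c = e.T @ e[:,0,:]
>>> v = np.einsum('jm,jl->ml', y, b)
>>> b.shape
(2, 11)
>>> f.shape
(5, 11, 2)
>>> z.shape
(5,)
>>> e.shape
(5, 11, 11)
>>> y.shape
(2, 2)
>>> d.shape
(11, 11)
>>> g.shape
(11, 11)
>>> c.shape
(11, 11, 11)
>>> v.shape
(2, 11)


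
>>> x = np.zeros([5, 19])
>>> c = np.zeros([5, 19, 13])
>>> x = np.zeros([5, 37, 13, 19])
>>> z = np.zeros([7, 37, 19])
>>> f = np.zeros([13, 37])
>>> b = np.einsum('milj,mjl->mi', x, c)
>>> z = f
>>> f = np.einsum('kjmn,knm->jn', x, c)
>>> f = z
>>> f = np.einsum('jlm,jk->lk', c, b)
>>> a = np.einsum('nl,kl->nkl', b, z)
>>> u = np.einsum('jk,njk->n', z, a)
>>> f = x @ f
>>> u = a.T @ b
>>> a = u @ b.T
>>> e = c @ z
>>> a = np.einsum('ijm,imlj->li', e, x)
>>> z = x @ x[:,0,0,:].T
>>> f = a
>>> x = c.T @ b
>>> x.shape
(13, 19, 37)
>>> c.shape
(5, 19, 13)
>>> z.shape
(5, 37, 13, 5)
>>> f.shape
(13, 5)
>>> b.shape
(5, 37)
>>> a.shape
(13, 5)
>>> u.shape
(37, 13, 37)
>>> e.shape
(5, 19, 37)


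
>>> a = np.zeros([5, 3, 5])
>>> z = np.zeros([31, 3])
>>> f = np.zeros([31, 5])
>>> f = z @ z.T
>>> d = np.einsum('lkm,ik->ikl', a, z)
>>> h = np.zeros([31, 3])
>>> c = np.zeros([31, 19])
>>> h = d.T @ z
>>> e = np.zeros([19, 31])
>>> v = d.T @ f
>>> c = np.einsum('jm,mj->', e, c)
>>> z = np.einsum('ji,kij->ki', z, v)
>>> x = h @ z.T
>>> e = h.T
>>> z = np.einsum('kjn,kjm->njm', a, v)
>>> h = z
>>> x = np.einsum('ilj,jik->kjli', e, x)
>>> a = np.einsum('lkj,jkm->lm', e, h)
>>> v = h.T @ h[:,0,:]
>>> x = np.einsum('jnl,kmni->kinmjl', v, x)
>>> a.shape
(3, 31)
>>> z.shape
(5, 3, 31)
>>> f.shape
(31, 31)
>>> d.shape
(31, 3, 5)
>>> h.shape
(5, 3, 31)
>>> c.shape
()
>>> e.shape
(3, 3, 5)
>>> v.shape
(31, 3, 31)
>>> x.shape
(5, 3, 3, 5, 31, 31)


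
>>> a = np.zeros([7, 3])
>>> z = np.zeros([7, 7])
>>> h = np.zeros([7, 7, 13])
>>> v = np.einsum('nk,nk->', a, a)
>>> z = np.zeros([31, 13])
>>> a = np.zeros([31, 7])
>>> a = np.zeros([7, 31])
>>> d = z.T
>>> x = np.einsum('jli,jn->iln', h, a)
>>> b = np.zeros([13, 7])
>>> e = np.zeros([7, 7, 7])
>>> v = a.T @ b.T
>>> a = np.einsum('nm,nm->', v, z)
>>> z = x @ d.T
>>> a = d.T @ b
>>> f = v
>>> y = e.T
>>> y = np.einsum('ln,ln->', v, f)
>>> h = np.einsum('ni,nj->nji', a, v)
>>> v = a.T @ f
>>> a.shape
(31, 7)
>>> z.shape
(13, 7, 13)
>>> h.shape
(31, 13, 7)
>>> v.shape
(7, 13)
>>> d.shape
(13, 31)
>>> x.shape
(13, 7, 31)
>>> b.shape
(13, 7)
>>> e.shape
(7, 7, 7)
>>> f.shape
(31, 13)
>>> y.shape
()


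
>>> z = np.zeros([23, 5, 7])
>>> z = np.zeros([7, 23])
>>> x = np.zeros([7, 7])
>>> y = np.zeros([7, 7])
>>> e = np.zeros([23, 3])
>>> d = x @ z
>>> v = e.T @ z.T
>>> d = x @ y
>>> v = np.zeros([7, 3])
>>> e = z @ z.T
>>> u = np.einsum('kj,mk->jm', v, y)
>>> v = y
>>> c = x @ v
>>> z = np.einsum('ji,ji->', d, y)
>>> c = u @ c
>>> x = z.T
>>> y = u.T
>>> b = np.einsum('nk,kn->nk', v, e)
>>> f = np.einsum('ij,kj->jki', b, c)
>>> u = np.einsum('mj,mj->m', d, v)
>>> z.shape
()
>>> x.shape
()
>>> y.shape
(7, 3)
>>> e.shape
(7, 7)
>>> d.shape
(7, 7)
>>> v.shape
(7, 7)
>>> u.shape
(7,)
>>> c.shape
(3, 7)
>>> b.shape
(7, 7)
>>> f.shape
(7, 3, 7)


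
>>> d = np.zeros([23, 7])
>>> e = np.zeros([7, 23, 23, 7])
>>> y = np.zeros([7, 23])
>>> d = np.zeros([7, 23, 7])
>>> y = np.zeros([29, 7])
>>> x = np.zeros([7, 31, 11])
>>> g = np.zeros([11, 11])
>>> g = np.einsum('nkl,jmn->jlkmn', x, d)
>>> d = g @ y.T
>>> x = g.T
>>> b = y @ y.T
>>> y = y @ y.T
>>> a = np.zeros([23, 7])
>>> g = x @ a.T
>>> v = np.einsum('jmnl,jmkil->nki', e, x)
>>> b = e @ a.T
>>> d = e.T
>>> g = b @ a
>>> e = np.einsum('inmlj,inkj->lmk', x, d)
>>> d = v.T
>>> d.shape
(11, 31, 23)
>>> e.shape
(11, 31, 23)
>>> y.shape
(29, 29)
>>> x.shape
(7, 23, 31, 11, 7)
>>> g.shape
(7, 23, 23, 7)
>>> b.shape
(7, 23, 23, 23)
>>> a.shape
(23, 7)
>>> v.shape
(23, 31, 11)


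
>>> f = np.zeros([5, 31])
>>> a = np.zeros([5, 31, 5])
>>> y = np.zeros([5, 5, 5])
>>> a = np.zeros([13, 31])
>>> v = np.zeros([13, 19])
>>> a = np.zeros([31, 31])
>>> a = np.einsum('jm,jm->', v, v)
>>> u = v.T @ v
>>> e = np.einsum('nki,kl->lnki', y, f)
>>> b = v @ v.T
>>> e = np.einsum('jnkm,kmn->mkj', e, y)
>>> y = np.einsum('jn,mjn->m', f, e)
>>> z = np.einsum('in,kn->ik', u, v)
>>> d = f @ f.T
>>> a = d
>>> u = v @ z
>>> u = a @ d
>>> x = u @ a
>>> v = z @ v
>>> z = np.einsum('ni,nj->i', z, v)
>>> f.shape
(5, 31)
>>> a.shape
(5, 5)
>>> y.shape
(5,)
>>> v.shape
(19, 19)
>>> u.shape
(5, 5)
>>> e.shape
(5, 5, 31)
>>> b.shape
(13, 13)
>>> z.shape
(13,)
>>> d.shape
(5, 5)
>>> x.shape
(5, 5)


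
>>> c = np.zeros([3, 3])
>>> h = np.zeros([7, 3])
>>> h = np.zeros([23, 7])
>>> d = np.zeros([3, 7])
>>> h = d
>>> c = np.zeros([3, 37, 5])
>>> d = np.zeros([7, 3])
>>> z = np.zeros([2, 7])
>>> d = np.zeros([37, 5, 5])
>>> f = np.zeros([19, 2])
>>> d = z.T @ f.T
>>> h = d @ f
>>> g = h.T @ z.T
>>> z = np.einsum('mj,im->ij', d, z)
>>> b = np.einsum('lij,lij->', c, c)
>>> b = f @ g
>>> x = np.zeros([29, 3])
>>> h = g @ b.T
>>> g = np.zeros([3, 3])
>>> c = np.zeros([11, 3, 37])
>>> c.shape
(11, 3, 37)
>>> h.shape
(2, 19)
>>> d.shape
(7, 19)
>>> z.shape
(2, 19)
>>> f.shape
(19, 2)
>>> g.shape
(3, 3)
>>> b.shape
(19, 2)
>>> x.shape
(29, 3)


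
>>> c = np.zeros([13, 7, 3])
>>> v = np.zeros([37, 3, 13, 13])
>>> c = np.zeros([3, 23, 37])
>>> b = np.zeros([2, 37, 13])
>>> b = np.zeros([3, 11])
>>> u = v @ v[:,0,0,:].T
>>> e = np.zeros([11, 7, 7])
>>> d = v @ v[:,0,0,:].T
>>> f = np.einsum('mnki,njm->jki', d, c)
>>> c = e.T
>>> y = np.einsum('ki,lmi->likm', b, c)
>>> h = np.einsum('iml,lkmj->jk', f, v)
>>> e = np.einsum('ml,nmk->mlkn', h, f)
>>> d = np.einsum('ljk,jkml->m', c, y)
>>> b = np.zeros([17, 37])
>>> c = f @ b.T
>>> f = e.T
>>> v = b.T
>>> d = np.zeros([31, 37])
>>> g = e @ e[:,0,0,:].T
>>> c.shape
(23, 13, 17)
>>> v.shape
(37, 17)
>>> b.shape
(17, 37)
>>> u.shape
(37, 3, 13, 37)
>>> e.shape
(13, 3, 37, 23)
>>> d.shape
(31, 37)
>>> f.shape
(23, 37, 3, 13)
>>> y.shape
(7, 11, 3, 7)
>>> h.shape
(13, 3)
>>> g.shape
(13, 3, 37, 13)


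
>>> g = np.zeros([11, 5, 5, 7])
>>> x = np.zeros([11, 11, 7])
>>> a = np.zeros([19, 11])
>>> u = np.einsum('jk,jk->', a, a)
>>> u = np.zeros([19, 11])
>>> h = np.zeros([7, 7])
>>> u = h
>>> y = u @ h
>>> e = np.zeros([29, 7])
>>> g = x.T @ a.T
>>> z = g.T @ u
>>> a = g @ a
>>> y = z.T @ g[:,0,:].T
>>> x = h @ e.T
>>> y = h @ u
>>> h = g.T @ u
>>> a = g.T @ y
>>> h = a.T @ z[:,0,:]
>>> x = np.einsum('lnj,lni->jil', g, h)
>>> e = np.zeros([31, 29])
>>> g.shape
(7, 11, 19)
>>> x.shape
(19, 7, 7)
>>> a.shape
(19, 11, 7)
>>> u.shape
(7, 7)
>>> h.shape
(7, 11, 7)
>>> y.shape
(7, 7)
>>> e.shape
(31, 29)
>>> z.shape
(19, 11, 7)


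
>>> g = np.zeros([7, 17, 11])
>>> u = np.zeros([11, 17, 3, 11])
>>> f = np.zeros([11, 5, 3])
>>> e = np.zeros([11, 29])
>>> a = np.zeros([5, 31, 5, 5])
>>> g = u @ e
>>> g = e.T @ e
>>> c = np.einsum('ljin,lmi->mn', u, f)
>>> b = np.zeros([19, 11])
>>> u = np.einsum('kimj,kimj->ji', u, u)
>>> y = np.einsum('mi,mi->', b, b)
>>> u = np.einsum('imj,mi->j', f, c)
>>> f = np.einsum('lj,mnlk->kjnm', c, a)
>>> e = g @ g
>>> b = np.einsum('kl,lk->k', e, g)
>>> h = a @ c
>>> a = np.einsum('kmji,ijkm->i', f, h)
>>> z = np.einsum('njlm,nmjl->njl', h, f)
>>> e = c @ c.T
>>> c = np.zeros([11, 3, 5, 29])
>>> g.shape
(29, 29)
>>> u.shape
(3,)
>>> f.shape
(5, 11, 31, 5)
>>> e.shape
(5, 5)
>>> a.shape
(5,)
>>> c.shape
(11, 3, 5, 29)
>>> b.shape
(29,)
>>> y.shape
()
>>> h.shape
(5, 31, 5, 11)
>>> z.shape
(5, 31, 5)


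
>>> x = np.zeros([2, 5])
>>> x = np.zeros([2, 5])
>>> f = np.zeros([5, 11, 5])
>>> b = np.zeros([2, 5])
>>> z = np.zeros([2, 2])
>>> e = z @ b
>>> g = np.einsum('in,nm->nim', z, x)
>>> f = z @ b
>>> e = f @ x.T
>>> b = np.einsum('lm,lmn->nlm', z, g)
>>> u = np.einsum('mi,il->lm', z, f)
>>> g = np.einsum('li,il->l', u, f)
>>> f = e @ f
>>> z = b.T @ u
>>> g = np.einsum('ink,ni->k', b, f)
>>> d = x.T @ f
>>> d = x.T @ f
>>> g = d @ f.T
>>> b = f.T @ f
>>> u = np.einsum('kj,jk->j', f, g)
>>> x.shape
(2, 5)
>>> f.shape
(2, 5)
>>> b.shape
(5, 5)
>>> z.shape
(2, 2, 2)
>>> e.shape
(2, 2)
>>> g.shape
(5, 2)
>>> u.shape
(5,)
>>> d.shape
(5, 5)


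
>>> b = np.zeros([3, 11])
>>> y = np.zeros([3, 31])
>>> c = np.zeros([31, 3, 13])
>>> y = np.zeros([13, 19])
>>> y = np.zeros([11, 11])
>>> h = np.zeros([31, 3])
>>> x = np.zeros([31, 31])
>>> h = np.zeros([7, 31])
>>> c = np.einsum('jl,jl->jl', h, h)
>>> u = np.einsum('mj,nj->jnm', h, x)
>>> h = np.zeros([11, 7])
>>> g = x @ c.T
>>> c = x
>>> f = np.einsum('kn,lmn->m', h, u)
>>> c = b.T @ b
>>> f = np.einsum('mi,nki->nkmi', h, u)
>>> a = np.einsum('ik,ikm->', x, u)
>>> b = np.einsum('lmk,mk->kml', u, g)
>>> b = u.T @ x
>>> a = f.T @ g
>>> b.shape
(7, 31, 31)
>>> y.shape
(11, 11)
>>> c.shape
(11, 11)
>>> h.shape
(11, 7)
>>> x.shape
(31, 31)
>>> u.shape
(31, 31, 7)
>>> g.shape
(31, 7)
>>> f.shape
(31, 31, 11, 7)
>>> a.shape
(7, 11, 31, 7)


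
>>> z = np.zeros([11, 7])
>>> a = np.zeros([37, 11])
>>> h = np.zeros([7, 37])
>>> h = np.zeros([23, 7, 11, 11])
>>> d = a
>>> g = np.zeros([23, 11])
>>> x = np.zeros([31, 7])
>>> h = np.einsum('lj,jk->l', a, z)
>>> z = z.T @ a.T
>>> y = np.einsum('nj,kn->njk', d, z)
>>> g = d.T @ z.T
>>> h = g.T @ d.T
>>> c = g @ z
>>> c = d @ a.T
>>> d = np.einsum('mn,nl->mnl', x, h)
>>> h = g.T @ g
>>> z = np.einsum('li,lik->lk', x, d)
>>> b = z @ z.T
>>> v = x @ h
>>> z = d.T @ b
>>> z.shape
(37, 7, 31)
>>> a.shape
(37, 11)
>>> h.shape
(7, 7)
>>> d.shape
(31, 7, 37)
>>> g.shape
(11, 7)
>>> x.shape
(31, 7)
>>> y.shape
(37, 11, 7)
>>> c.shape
(37, 37)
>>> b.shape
(31, 31)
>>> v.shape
(31, 7)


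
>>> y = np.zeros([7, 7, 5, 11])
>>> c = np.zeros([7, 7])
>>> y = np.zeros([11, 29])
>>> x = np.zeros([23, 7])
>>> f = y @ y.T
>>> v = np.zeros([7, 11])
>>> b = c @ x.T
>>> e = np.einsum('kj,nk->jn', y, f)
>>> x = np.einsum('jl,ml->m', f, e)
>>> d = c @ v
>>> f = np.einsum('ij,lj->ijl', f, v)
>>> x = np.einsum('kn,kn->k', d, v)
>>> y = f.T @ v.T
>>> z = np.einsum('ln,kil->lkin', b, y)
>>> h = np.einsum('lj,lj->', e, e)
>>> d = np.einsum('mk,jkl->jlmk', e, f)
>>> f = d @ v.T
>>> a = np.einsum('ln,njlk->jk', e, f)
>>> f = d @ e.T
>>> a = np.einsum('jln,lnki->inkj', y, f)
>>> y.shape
(7, 11, 7)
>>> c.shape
(7, 7)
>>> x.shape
(7,)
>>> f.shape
(11, 7, 29, 29)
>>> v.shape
(7, 11)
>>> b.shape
(7, 23)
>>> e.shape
(29, 11)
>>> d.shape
(11, 7, 29, 11)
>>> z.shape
(7, 7, 11, 23)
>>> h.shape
()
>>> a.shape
(29, 7, 29, 7)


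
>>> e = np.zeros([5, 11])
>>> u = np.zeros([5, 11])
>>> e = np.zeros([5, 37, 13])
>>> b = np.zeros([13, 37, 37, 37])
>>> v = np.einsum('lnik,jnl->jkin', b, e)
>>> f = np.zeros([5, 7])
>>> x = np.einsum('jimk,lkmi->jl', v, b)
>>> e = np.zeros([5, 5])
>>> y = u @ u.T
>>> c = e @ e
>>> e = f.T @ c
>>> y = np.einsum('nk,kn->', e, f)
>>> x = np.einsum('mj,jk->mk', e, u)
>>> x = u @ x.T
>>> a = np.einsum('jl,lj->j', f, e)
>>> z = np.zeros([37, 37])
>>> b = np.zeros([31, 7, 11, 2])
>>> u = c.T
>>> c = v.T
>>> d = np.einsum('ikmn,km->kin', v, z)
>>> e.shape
(7, 5)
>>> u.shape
(5, 5)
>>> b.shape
(31, 7, 11, 2)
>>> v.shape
(5, 37, 37, 37)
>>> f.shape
(5, 7)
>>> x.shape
(5, 7)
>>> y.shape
()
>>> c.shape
(37, 37, 37, 5)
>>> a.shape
(5,)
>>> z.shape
(37, 37)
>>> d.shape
(37, 5, 37)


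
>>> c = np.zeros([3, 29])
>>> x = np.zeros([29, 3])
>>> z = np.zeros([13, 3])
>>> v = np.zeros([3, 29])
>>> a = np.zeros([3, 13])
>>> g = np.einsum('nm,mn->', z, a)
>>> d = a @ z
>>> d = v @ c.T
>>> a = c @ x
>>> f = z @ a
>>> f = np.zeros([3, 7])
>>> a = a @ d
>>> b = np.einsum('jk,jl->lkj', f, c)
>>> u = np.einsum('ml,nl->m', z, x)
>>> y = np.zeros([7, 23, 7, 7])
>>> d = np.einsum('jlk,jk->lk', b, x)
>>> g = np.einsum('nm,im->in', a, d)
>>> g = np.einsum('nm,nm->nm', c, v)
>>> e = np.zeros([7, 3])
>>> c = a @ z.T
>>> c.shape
(3, 13)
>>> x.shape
(29, 3)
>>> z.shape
(13, 3)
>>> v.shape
(3, 29)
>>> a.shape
(3, 3)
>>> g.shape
(3, 29)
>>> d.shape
(7, 3)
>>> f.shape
(3, 7)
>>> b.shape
(29, 7, 3)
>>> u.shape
(13,)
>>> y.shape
(7, 23, 7, 7)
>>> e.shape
(7, 3)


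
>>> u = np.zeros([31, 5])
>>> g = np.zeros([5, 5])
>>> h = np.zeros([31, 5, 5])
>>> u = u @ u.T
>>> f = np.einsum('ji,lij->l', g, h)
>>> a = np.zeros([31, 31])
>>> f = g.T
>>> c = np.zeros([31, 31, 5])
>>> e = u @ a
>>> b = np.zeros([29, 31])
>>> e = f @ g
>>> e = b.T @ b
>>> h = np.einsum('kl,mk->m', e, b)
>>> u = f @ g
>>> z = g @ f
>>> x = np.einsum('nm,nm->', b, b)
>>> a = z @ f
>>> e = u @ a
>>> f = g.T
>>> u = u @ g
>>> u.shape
(5, 5)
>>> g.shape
(5, 5)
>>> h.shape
(29,)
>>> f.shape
(5, 5)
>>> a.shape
(5, 5)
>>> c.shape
(31, 31, 5)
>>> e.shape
(5, 5)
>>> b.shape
(29, 31)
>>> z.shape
(5, 5)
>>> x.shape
()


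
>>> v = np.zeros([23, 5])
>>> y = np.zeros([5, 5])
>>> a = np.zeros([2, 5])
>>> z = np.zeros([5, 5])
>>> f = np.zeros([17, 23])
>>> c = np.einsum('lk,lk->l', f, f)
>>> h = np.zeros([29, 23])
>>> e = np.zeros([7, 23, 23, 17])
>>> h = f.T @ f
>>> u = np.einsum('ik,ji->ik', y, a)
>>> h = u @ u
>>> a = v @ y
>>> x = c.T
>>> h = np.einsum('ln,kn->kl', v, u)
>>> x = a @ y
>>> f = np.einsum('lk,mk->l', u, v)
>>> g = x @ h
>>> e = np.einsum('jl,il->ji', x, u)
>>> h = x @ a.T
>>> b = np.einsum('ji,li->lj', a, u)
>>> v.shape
(23, 5)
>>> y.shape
(5, 5)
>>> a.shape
(23, 5)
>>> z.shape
(5, 5)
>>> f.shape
(5,)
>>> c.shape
(17,)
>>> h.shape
(23, 23)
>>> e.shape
(23, 5)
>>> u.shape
(5, 5)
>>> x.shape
(23, 5)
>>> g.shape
(23, 23)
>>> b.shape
(5, 23)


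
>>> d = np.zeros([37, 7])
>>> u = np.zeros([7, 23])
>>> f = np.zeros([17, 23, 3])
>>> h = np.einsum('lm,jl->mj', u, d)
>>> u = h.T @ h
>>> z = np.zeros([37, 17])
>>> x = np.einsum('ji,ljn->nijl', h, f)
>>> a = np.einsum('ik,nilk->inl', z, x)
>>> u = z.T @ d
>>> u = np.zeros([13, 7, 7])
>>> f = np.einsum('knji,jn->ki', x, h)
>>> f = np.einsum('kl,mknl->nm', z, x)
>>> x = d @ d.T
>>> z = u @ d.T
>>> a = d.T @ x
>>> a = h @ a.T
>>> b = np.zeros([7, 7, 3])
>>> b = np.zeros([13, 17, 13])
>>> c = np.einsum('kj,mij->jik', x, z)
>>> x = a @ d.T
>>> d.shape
(37, 7)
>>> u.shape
(13, 7, 7)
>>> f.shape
(23, 3)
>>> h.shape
(23, 37)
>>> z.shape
(13, 7, 37)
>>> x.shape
(23, 37)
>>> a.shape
(23, 7)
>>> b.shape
(13, 17, 13)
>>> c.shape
(37, 7, 37)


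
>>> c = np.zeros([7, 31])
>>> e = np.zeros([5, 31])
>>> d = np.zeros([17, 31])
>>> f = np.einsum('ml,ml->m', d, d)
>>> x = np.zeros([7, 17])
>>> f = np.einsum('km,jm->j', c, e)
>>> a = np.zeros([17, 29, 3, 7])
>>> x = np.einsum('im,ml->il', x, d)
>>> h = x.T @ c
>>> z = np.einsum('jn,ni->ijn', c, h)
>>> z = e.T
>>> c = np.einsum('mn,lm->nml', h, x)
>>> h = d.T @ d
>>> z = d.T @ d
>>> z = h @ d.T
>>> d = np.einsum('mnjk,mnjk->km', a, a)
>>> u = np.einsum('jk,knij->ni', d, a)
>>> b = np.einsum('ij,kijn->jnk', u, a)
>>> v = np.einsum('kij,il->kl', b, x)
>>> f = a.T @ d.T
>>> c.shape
(31, 31, 7)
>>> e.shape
(5, 31)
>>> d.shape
(7, 17)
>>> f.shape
(7, 3, 29, 7)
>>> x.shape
(7, 31)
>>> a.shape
(17, 29, 3, 7)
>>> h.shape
(31, 31)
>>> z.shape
(31, 17)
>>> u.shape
(29, 3)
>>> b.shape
(3, 7, 17)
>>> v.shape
(3, 31)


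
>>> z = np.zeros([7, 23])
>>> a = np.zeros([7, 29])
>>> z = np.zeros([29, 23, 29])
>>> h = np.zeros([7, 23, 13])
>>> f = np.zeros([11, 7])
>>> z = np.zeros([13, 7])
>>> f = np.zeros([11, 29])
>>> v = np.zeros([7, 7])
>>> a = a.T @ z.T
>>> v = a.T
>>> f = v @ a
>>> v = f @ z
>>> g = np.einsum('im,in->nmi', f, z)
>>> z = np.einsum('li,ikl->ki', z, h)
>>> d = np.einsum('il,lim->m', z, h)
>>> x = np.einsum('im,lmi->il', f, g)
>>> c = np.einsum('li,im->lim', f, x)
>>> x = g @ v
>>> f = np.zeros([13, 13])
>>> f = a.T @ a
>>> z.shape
(23, 7)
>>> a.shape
(29, 13)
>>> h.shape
(7, 23, 13)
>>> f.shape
(13, 13)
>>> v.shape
(13, 7)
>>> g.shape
(7, 13, 13)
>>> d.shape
(13,)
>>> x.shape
(7, 13, 7)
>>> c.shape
(13, 13, 7)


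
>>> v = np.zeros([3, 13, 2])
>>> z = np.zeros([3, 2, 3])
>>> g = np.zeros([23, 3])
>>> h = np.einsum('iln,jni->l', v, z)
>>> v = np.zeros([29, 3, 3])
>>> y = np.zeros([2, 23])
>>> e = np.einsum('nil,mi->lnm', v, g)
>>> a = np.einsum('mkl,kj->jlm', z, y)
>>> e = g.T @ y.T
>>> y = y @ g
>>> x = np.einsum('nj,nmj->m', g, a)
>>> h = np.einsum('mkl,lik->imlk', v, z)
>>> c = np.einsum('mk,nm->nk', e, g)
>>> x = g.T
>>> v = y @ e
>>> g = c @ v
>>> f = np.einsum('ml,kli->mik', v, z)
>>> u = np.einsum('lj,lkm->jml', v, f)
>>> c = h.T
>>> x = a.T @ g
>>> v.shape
(2, 2)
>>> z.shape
(3, 2, 3)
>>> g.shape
(23, 2)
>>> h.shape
(2, 29, 3, 3)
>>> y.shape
(2, 3)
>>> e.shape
(3, 2)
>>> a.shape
(23, 3, 3)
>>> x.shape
(3, 3, 2)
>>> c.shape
(3, 3, 29, 2)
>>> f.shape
(2, 3, 3)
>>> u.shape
(2, 3, 2)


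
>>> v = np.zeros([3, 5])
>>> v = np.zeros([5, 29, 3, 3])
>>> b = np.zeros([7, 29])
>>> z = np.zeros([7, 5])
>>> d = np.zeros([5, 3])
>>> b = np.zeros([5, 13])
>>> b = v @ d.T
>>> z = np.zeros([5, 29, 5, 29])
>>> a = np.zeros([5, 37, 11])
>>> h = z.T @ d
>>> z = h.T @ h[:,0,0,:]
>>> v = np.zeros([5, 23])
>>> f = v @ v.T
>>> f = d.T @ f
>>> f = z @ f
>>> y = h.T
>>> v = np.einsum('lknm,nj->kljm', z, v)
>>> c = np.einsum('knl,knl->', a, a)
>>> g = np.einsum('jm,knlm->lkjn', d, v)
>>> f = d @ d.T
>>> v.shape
(29, 3, 23, 3)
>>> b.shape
(5, 29, 3, 5)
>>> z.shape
(3, 29, 5, 3)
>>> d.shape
(5, 3)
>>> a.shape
(5, 37, 11)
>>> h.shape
(29, 5, 29, 3)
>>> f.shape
(5, 5)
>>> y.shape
(3, 29, 5, 29)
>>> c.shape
()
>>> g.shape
(23, 29, 5, 3)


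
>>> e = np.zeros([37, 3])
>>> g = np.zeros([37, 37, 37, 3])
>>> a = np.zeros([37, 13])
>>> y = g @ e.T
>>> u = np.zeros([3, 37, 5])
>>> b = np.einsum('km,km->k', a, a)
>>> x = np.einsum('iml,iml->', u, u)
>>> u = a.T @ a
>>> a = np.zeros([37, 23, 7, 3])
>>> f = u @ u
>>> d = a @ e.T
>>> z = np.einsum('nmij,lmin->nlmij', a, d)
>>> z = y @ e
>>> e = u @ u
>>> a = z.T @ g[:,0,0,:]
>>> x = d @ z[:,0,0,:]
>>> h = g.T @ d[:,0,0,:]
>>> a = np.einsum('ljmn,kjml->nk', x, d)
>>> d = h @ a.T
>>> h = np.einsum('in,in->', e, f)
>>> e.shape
(13, 13)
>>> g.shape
(37, 37, 37, 3)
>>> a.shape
(3, 37)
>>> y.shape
(37, 37, 37, 37)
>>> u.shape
(13, 13)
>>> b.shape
(37,)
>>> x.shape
(37, 23, 7, 3)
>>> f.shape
(13, 13)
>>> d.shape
(3, 37, 37, 3)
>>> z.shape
(37, 37, 37, 3)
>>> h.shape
()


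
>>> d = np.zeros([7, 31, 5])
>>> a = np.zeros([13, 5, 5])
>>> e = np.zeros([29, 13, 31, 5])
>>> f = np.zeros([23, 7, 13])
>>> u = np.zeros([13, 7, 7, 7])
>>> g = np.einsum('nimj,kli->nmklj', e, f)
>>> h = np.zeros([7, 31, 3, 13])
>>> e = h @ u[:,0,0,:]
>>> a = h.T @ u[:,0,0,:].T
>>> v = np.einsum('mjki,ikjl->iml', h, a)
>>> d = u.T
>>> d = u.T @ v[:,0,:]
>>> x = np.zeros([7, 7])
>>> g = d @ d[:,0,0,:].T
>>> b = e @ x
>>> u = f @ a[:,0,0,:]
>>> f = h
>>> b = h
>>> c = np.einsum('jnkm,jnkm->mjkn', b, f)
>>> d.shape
(7, 7, 7, 13)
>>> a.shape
(13, 3, 31, 13)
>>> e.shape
(7, 31, 3, 7)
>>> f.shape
(7, 31, 3, 13)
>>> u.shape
(23, 7, 13)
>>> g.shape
(7, 7, 7, 7)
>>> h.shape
(7, 31, 3, 13)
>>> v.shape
(13, 7, 13)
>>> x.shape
(7, 7)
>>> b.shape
(7, 31, 3, 13)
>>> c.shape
(13, 7, 3, 31)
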